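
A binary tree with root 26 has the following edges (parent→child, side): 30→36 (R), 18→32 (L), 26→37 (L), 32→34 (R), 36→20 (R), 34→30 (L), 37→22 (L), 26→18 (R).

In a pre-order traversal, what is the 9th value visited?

Pre-order visits the node, then its left subtree, then its right subtree.
Visit 26.
At 26: go left to 37.
  Visit 37.
  At 37: go left to 22.
    22 is a leaf — visit 22.
  At 37: no right child.
At 26: go right to 18.
  Visit 18.
  At 18: go left to 32.
    Visit 32.
    At 32: no left child.
    At 32: go right to 34.
      Visit 34.
      At 34: go left to 30.
        Visit 30.
        At 30: no left child.
        At 30: go right to 36.
          Visit 36.
          At 36: no left child.
          At 36: go right to 20.
            20 is a leaf — visit 20.
      At 34: no right child.
  At 18: no right child.
Full pre-order sequence: 26, 37, 22, 18, 32, 34, 30, 36, 20.

20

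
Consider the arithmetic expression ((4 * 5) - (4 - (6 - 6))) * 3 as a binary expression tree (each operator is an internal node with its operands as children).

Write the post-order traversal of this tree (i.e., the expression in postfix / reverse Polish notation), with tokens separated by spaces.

Post-order on an expression tree gives postfix notation: for each operator, emit left operand, right operand, then the operator.

4 5 * 4 6 6 - - - 3 *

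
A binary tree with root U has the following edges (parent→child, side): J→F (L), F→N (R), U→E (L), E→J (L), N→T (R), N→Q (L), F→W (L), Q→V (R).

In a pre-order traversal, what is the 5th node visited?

W

Pre-order visits the node, then its left subtree, then its right subtree.
Visit U.
At U: go left to E.
  Visit E.
  At E: go left to J.
    Visit J.
    At J: go left to F.
      Visit F.
      At F: go left to W.
        W is a leaf — visit W.
      At F: go right to N.
        Visit N.
        At N: go left to Q.
          Visit Q.
          At Q: no left child.
          At Q: go right to V.
            V is a leaf — visit V.
        At N: go right to T.
          T is a leaf — visit T.
    At J: no right child.
  At E: no right child.
At U: no right child.
Full pre-order sequence: U, E, J, F, W, N, Q, V, T.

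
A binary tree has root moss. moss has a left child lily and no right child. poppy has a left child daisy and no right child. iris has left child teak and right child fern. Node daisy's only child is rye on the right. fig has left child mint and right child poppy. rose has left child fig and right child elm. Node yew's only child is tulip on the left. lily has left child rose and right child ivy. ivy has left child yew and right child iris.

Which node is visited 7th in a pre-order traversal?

Pre-order visits the node, then its left subtree, then its right subtree.
Visit moss.
At moss: go left to lily.
  Visit lily.
  At lily: go left to rose.
    Visit rose.
    At rose: go left to fig.
      Visit fig.
      At fig: go left to mint.
        mint is a leaf — visit mint.
      At fig: go right to poppy.
        Visit poppy.
        At poppy: go left to daisy.
          Visit daisy.
          At daisy: no left child.
          At daisy: go right to rye.
            rye is a leaf — visit rye.
        At poppy: no right child.
    At rose: go right to elm.
      elm is a leaf — visit elm.
  At lily: go right to ivy.
    Visit ivy.
    At ivy: go left to yew.
      Visit yew.
      At yew: go left to tulip.
        tulip is a leaf — visit tulip.
      At yew: no right child.
    At ivy: go right to iris.
      Visit iris.
      At iris: go left to teak.
        teak is a leaf — visit teak.
      At iris: go right to fern.
        fern is a leaf — visit fern.
At moss: no right child.
Full pre-order sequence: moss, lily, rose, fig, mint, poppy, daisy, rye, elm, ivy, yew, tulip, iris, teak, fern.

daisy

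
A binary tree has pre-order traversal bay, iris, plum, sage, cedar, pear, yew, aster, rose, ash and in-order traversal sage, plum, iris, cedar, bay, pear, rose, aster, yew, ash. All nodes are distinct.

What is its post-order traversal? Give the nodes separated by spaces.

The first element of pre-order is the root; it splits in-order into left and right subtrees.
Root bay: left subtree has 4 nodes {sage, plum, iris, cedar}, right has 5 {pear, rose, aster, yew, ash}.
  Root iris: left subtree has 2 nodes {sage, plum}, right has 1 {cedar}.
    Root plum: left subtree has 1 node {sage}, right has 0 { }.
  Root pear: left subtree has 0 nodes { }, right has 4 {rose, aster, yew, ash}.
    Root yew: left subtree has 2 nodes {rose, aster}, right has 1 {ash}.
      Root aster: left subtree has 1 node {rose}, right has 0 { }.

sage plum cedar iris rose aster ash yew pear bay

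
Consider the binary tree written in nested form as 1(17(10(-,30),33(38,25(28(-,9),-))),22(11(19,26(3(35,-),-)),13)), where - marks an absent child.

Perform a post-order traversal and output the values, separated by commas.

Post-order visits the left subtree, then the right subtree, then the node.
At 1: go left to 17.
  At 17: go left to 10.
    At 10: no left child.
    At 10: go right to 30.
      30 is a leaf — visit 30.
    Visit 10.
  At 17: go right to 33.
    At 33: go left to 38.
      38 is a leaf — visit 38.
    At 33: go right to 25.
      At 25: go left to 28.
        At 28: no left child.
        At 28: go right to 9.
          9 is a leaf — visit 9.
        Visit 28.
      At 25: no right child.
      Visit 25.
    Visit 33.
  Visit 17.
At 1: go right to 22.
  At 22: go left to 11.
    At 11: go left to 19.
      19 is a leaf — visit 19.
    At 11: go right to 26.
      At 26: go left to 3.
        At 3: go left to 35.
          35 is a leaf — visit 35.
        At 3: no right child.
        Visit 3.
      At 26: no right child.
      Visit 26.
    Visit 11.
  At 22: go right to 13.
    13 is a leaf — visit 13.
  Visit 22.
Visit 1.

30, 10, 38, 9, 28, 25, 33, 17, 19, 35, 3, 26, 11, 13, 22, 1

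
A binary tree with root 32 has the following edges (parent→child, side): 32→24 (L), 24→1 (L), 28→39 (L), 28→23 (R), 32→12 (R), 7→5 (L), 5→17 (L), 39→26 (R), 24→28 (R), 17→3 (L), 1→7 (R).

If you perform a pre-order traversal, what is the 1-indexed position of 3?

7

Pre-order visits the node, then its left subtree, then its right subtree.
Visit 32.
At 32: go left to 24.
  Visit 24.
  At 24: go left to 1.
    Visit 1.
    At 1: no left child.
    At 1: go right to 7.
      Visit 7.
      At 7: go left to 5.
        Visit 5.
        At 5: go left to 17.
          Visit 17.
          At 17: go left to 3.
            3 is a leaf — visit 3.
          At 17: no right child.
        At 5: no right child.
      At 7: no right child.
  At 24: go right to 28.
    Visit 28.
    At 28: go left to 39.
      Visit 39.
      At 39: no left child.
      At 39: go right to 26.
        26 is a leaf — visit 26.
    At 28: go right to 23.
      23 is a leaf — visit 23.
At 32: go right to 12.
  12 is a leaf — visit 12.
Full pre-order sequence: 32, 24, 1, 7, 5, 17, 3, 28, 39, 26, 23, 12.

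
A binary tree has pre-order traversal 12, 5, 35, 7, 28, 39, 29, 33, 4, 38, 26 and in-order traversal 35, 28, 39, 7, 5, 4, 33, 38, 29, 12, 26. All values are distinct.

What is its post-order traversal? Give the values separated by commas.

39, 28, 7, 35, 4, 38, 33, 29, 5, 26, 12

The first element of pre-order is the root; it splits in-order into left and right subtrees.
Root 12: left subtree has 9 nodes {35, 28, 39, 7, 5, 4, 33, 38, 29}, right has 1 {26}.
  Root 5: left subtree has 4 nodes {35, 28, 39, 7}, right has 4 {4, 33, 38, 29}.
    Root 35: left subtree has 0 nodes { }, right has 3 {28, 39, 7}.
      Root 7: left subtree has 2 nodes {28, 39}, right has 0 { }.
        Root 28: left subtree has 0 nodes { }, right has 1 {39}.
    Root 29: left subtree has 3 nodes {4, 33, 38}, right has 0 { }.
      Root 33: left subtree has 1 node {4}, right has 1 {38}.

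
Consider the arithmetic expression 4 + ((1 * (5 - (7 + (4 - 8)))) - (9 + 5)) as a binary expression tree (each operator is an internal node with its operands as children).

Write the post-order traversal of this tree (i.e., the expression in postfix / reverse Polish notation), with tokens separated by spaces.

4 1 5 7 4 8 - + - * 9 5 + - +

Post-order on an expression tree gives postfix notation: for each operator, emit left operand, right operand, then the operator.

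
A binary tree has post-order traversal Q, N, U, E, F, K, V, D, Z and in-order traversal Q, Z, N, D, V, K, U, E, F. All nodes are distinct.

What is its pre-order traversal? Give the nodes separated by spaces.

The last element of post-order is the root; it splits in-order into left and right subtrees.
Root Z: left subtree has 1 node {Q}, right has 7 {N, D, V, K, U, E, F}.
  Root D: left subtree has 1 node {N}, right has 5 {V, K, U, E, F}.
    Root V: left subtree has 0 nodes { }, right has 4 {K, U, E, F}.
      Root K: left subtree has 0 nodes { }, right has 3 {U, E, F}.
        Root F: left subtree has 2 nodes {U, E}, right has 0 { }.
          Root E: left subtree has 1 node {U}, right has 0 { }.

Z Q D N V K F E U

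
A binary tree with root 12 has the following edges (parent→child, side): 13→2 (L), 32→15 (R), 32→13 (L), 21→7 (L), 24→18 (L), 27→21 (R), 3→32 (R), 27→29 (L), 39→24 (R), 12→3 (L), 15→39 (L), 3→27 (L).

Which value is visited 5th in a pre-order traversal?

21

Pre-order visits the node, then its left subtree, then its right subtree.
Visit 12.
At 12: go left to 3.
  Visit 3.
  At 3: go left to 27.
    Visit 27.
    At 27: go left to 29.
      29 is a leaf — visit 29.
    At 27: go right to 21.
      Visit 21.
      At 21: go left to 7.
        7 is a leaf — visit 7.
      At 21: no right child.
  At 3: go right to 32.
    Visit 32.
    At 32: go left to 13.
      Visit 13.
      At 13: go left to 2.
        2 is a leaf — visit 2.
      At 13: no right child.
    At 32: go right to 15.
      Visit 15.
      At 15: go left to 39.
        Visit 39.
        At 39: no left child.
        At 39: go right to 24.
          Visit 24.
          At 24: go left to 18.
            18 is a leaf — visit 18.
          At 24: no right child.
      At 15: no right child.
At 12: no right child.
Full pre-order sequence: 12, 3, 27, 29, 21, 7, 32, 13, 2, 15, 39, 24, 18.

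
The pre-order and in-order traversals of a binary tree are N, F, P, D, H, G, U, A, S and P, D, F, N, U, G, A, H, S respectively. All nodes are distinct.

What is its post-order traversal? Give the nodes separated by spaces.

The first element of pre-order is the root; it splits in-order into left and right subtrees.
Root N: left subtree has 3 nodes {P, D, F}, right has 5 {U, G, A, H, S}.
  Root F: left subtree has 2 nodes {P, D}, right has 0 { }.
    Root P: left subtree has 0 nodes { }, right has 1 {D}.
  Root H: left subtree has 3 nodes {U, G, A}, right has 1 {S}.
    Root G: left subtree has 1 node {U}, right has 1 {A}.

D P F U A G S H N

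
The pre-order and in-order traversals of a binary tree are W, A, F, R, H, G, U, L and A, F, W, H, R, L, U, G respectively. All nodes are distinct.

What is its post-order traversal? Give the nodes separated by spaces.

F A H L U G R W

The first element of pre-order is the root; it splits in-order into left and right subtrees.
Root W: left subtree has 2 nodes {A, F}, right has 5 {H, R, L, U, G}.
  Root A: left subtree has 0 nodes { }, right has 1 {F}.
  Root R: left subtree has 1 node {H}, right has 3 {L, U, G}.
    Root G: left subtree has 2 nodes {L, U}, right has 0 { }.
      Root U: left subtree has 1 node {L}, right has 0 { }.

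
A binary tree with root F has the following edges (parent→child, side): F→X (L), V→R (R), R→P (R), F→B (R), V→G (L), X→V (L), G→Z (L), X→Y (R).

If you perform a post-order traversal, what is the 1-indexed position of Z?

1

Post-order visits the left subtree, then the right subtree, then the node.
At F: go left to X.
  At X: go left to V.
    At V: go left to G.
      At G: go left to Z.
        Z is a leaf — visit Z.
      At G: no right child.
      Visit G.
    At V: go right to R.
      At R: no left child.
      At R: go right to P.
        P is a leaf — visit P.
      Visit R.
    Visit V.
  At X: go right to Y.
    Y is a leaf — visit Y.
  Visit X.
At F: go right to B.
  B is a leaf — visit B.
Visit F.
Full post-order sequence: Z, G, P, R, V, Y, X, B, F.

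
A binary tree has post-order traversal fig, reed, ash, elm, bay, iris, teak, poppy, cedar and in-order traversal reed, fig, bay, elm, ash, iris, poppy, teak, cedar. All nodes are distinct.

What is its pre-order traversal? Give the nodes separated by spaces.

The last element of post-order is the root; it splits in-order into left and right subtrees.
Root cedar: left subtree has 8 nodes {reed, fig, bay, elm, ash, iris, poppy, teak}, right has 0 { }.
  Root poppy: left subtree has 6 nodes {reed, fig, bay, elm, ash, iris}, right has 1 {teak}.
    Root iris: left subtree has 5 nodes {reed, fig, bay, elm, ash}, right has 0 { }.
      Root bay: left subtree has 2 nodes {reed, fig}, right has 2 {elm, ash}.
        Root reed: left subtree has 0 nodes { }, right has 1 {fig}.
        Root elm: left subtree has 0 nodes { }, right has 1 {ash}.

cedar poppy iris bay reed fig elm ash teak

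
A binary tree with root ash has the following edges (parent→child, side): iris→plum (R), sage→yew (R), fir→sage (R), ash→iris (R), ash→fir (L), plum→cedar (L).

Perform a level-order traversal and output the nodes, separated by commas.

Level-order visits nodes level by level from the root, left to right within each level.
Level 0: ash
Level 1: fir, iris
Level 2: sage, plum
Level 3: yew, cedar

ash, fir, iris, sage, plum, yew, cedar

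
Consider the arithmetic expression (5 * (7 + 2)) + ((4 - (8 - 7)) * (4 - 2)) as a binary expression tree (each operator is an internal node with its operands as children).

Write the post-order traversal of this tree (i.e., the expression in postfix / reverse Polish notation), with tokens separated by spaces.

5 7 2 + * 4 8 7 - - 4 2 - * +

Post-order on an expression tree gives postfix notation: for each operator, emit left operand, right operand, then the operator.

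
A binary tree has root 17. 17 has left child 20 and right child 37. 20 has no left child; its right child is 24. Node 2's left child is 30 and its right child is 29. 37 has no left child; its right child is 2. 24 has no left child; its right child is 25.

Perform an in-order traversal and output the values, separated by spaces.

20 24 25 17 37 30 2 29

In-order visits the left subtree, then the node, then the right subtree.
At 17: go left to 20.
  At 20: no left child.
  Visit 20.
  At 20: go right to 24.
    At 24: no left child.
    Visit 24.
    At 24: go right to 25.
      25 is a leaf — visit 25.
Visit 17.
At 17: go right to 37.
  At 37: no left child.
  Visit 37.
  At 37: go right to 2.
    At 2: go left to 30.
      30 is a leaf — visit 30.
    Visit 2.
    At 2: go right to 29.
      29 is a leaf — visit 29.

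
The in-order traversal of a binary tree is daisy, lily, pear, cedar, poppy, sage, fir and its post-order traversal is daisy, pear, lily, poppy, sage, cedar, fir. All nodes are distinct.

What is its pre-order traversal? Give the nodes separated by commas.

The last element of post-order is the root; it splits in-order into left and right subtrees.
Root fir: left subtree has 6 nodes {daisy, lily, pear, cedar, poppy, sage}, right has 0 { }.
  Root cedar: left subtree has 3 nodes {daisy, lily, pear}, right has 2 {poppy, sage}.
    Root lily: left subtree has 1 node {daisy}, right has 1 {pear}.
    Root sage: left subtree has 1 node {poppy}, right has 0 { }.

fir, cedar, lily, daisy, pear, sage, poppy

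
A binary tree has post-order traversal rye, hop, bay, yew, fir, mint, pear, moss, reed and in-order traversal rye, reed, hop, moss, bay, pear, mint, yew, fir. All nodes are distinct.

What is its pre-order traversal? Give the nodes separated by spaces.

reed rye moss hop pear bay mint fir yew

The last element of post-order is the root; it splits in-order into left and right subtrees.
Root reed: left subtree has 1 node {rye}, right has 7 {hop, moss, bay, pear, mint, yew, fir}.
  Root moss: left subtree has 1 node {hop}, right has 5 {bay, pear, mint, yew, fir}.
    Root pear: left subtree has 1 node {bay}, right has 3 {mint, yew, fir}.
      Root mint: left subtree has 0 nodes { }, right has 2 {yew, fir}.
        Root fir: left subtree has 1 node {yew}, right has 0 { }.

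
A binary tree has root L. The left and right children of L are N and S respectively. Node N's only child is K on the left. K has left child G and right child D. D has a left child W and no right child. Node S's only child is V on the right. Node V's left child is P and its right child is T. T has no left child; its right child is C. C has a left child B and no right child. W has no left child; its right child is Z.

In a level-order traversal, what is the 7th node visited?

Level-order visits nodes level by level from the root, left to right within each level.
Level 0: L
Level 1: N, S
Level 2: K, V
Level 3: G, D, P, T
Level 4: W, C
Level 5: Z, B
Full level-order sequence: L, N, S, K, V, G, D, P, T, W, C, Z, B.

D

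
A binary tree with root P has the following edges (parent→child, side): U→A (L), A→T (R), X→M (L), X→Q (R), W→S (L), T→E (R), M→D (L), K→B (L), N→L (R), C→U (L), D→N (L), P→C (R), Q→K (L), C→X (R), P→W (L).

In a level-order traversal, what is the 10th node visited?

T

Level-order visits nodes level by level from the root, left to right within each level.
Level 0: P
Level 1: W, C
Level 2: S, U, X
Level 3: A, M, Q
Level 4: T, D, K
Level 5: E, N, B
Level 6: L
Full level-order sequence: P, W, C, S, U, X, A, M, Q, T, D, K, E, N, B, L.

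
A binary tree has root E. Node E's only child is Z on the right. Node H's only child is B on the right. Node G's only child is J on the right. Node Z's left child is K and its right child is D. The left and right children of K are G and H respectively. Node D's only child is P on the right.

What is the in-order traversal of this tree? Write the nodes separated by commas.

In-order visits the left subtree, then the node, then the right subtree.
At E: no left child.
Visit E.
At E: go right to Z.
  At Z: go left to K.
    At K: go left to G.
      At G: no left child.
      Visit G.
      At G: go right to J.
        J is a leaf — visit J.
    Visit K.
    At K: go right to H.
      At H: no left child.
      Visit H.
      At H: go right to B.
        B is a leaf — visit B.
  Visit Z.
  At Z: go right to D.
    At D: no left child.
    Visit D.
    At D: go right to P.
      P is a leaf — visit P.

E, G, J, K, H, B, Z, D, P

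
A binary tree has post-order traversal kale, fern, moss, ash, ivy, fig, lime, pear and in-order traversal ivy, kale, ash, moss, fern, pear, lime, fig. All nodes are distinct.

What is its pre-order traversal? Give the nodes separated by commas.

pear, ivy, ash, kale, moss, fern, lime, fig

The last element of post-order is the root; it splits in-order into left and right subtrees.
Root pear: left subtree has 5 nodes {ivy, kale, ash, moss, fern}, right has 2 {lime, fig}.
  Root ivy: left subtree has 0 nodes { }, right has 4 {kale, ash, moss, fern}.
    Root ash: left subtree has 1 node {kale}, right has 2 {moss, fern}.
      Root moss: left subtree has 0 nodes { }, right has 1 {fern}.
  Root lime: left subtree has 0 nodes { }, right has 1 {fig}.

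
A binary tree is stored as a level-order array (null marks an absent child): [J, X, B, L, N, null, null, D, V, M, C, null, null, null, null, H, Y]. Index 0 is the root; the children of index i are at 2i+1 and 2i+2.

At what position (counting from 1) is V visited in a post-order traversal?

Post-order visits the left subtree, then the right subtree, then the node.
At J: go left to X.
  At X: go left to L.
    At L: go left to D.
      At D: go left to H.
        H is a leaf — visit H.
      At D: go right to Y.
        Y is a leaf — visit Y.
      Visit D.
    At L: go right to V.
      V is a leaf — visit V.
    Visit L.
  At X: go right to N.
    At N: go left to M.
      M is a leaf — visit M.
    At N: go right to C.
      C is a leaf — visit C.
    Visit N.
  Visit X.
At J: go right to B.
  B is a leaf — visit B.
Visit J.
Full post-order sequence: H, Y, D, V, L, M, C, N, X, B, J.

4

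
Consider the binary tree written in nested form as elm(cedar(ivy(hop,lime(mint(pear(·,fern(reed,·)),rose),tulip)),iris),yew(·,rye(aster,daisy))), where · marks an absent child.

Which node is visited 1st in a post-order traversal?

Post-order visits the left subtree, then the right subtree, then the node.
At elm: go left to cedar.
  At cedar: go left to ivy.
    At ivy: go left to hop.
      hop is a leaf — visit hop.
    At ivy: go right to lime.
      At lime: go left to mint.
        At mint: go left to pear.
          At pear: no left child.
          At pear: go right to fern.
            At fern: go left to reed.
              reed is a leaf — visit reed.
            At fern: no right child.
            Visit fern.
          Visit pear.
        At mint: go right to rose.
          rose is a leaf — visit rose.
        Visit mint.
      At lime: go right to tulip.
        tulip is a leaf — visit tulip.
      Visit lime.
    Visit ivy.
  At cedar: go right to iris.
    iris is a leaf — visit iris.
  Visit cedar.
At elm: go right to yew.
  At yew: no left child.
  At yew: go right to rye.
    At rye: go left to aster.
      aster is a leaf — visit aster.
    At rye: go right to daisy.
      daisy is a leaf — visit daisy.
    Visit rye.
  Visit yew.
Visit elm.
Full post-order sequence: hop, reed, fern, pear, rose, mint, tulip, lime, ivy, iris, cedar, aster, daisy, rye, yew, elm.

hop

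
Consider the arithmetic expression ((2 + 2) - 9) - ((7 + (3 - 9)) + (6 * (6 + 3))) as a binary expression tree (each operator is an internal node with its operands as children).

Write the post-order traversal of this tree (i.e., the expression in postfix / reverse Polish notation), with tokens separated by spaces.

2 2 + 9 - 7 3 9 - + 6 6 3 + * + -

Post-order on an expression tree gives postfix notation: for each operator, emit left operand, right operand, then the operator.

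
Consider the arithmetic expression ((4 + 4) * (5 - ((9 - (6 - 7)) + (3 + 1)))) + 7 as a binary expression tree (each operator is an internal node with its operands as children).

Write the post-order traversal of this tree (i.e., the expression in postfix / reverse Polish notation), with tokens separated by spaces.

Post-order on an expression tree gives postfix notation: for each operator, emit left operand, right operand, then the operator.

4 4 + 5 9 6 7 - - 3 1 + + - * 7 +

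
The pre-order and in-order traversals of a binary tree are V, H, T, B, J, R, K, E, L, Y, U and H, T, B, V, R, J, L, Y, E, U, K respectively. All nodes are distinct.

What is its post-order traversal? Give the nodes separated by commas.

B, T, H, R, Y, L, U, E, K, J, V

The first element of pre-order is the root; it splits in-order into left and right subtrees.
Root V: left subtree has 3 nodes {H, T, B}, right has 7 {R, J, L, Y, E, U, K}.
  Root H: left subtree has 0 nodes { }, right has 2 {T, B}.
    Root T: left subtree has 0 nodes { }, right has 1 {B}.
  Root J: left subtree has 1 node {R}, right has 5 {L, Y, E, U, K}.
    Root K: left subtree has 4 nodes {L, Y, E, U}, right has 0 { }.
      Root E: left subtree has 2 nodes {L, Y}, right has 1 {U}.
        Root L: left subtree has 0 nodes { }, right has 1 {Y}.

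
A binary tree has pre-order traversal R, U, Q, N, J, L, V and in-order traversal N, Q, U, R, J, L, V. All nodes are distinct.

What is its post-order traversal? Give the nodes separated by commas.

The first element of pre-order is the root; it splits in-order into left and right subtrees.
Root R: left subtree has 3 nodes {N, Q, U}, right has 3 {J, L, V}.
  Root U: left subtree has 2 nodes {N, Q}, right has 0 { }.
    Root Q: left subtree has 1 node {N}, right has 0 { }.
  Root J: left subtree has 0 nodes { }, right has 2 {L, V}.
    Root L: left subtree has 0 nodes { }, right has 1 {V}.

N, Q, U, V, L, J, R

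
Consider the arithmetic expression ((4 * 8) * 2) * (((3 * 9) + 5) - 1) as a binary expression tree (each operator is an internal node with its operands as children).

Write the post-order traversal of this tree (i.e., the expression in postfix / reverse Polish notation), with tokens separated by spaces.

4 8 * 2 * 3 9 * 5 + 1 - *

Post-order on an expression tree gives postfix notation: for each operator, emit left operand, right operand, then the operator.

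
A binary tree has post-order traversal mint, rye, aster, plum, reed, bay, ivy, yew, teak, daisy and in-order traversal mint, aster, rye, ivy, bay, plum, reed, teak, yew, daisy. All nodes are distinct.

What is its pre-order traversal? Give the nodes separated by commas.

daisy, teak, ivy, aster, mint, rye, bay, reed, plum, yew

The last element of post-order is the root; it splits in-order into left and right subtrees.
Root daisy: left subtree has 9 nodes {mint, aster, rye, ivy, bay, plum, reed, teak, yew}, right has 0 { }.
  Root teak: left subtree has 7 nodes {mint, aster, rye, ivy, bay, plum, reed}, right has 1 {yew}.
    Root ivy: left subtree has 3 nodes {mint, aster, rye}, right has 3 {bay, plum, reed}.
      Root aster: left subtree has 1 node {mint}, right has 1 {rye}.
      Root bay: left subtree has 0 nodes { }, right has 2 {plum, reed}.
        Root reed: left subtree has 1 node {plum}, right has 0 { }.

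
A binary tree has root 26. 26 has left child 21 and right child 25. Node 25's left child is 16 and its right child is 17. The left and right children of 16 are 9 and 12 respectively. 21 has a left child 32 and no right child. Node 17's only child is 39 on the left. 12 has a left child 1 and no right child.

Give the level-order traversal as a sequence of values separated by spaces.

26 21 25 32 16 17 9 12 39 1

Level-order visits nodes level by level from the root, left to right within each level.
Level 0: 26
Level 1: 21, 25
Level 2: 32, 16, 17
Level 3: 9, 12, 39
Level 4: 1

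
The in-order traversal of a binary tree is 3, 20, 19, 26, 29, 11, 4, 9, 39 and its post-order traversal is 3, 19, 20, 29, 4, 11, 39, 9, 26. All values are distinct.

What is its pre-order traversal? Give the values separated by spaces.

The last element of post-order is the root; it splits in-order into left and right subtrees.
Root 26: left subtree has 3 nodes {3, 20, 19}, right has 5 {29, 11, 4, 9, 39}.
  Root 20: left subtree has 1 node {3}, right has 1 {19}.
  Root 9: left subtree has 3 nodes {29, 11, 4}, right has 1 {39}.
    Root 11: left subtree has 1 node {29}, right has 1 {4}.

26 20 3 19 9 11 29 4 39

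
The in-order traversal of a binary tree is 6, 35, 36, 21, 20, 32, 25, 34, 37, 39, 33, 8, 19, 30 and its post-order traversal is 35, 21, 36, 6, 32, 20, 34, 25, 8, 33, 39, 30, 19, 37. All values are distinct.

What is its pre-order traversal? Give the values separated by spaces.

The last element of post-order is the root; it splits in-order into left and right subtrees.
Root 37: left subtree has 8 nodes {6, 35, 36, 21, 20, 32, 25, 34}, right has 5 {39, 33, 8, 19, 30}.
  Root 25: left subtree has 6 nodes {6, 35, 36, 21, 20, 32}, right has 1 {34}.
    Root 20: left subtree has 4 nodes {6, 35, 36, 21}, right has 1 {32}.
      Root 6: left subtree has 0 nodes { }, right has 3 {35, 36, 21}.
        Root 36: left subtree has 1 node {35}, right has 1 {21}.
  Root 19: left subtree has 3 nodes {39, 33, 8}, right has 1 {30}.
    Root 39: left subtree has 0 nodes { }, right has 2 {33, 8}.
      Root 33: left subtree has 0 nodes { }, right has 1 {8}.

37 25 20 6 36 35 21 32 34 19 39 33 8 30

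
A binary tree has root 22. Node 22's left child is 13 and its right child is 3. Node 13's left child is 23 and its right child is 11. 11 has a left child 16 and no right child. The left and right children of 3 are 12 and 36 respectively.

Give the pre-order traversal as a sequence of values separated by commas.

Pre-order visits the node, then its left subtree, then its right subtree.
Visit 22.
At 22: go left to 13.
  Visit 13.
  At 13: go left to 23.
    23 is a leaf — visit 23.
  At 13: go right to 11.
    Visit 11.
    At 11: go left to 16.
      16 is a leaf — visit 16.
    At 11: no right child.
At 22: go right to 3.
  Visit 3.
  At 3: go left to 12.
    12 is a leaf — visit 12.
  At 3: go right to 36.
    36 is a leaf — visit 36.

22, 13, 23, 11, 16, 3, 12, 36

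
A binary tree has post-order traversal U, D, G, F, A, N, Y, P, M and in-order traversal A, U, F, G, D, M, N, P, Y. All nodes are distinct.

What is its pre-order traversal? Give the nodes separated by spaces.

The last element of post-order is the root; it splits in-order into left and right subtrees.
Root M: left subtree has 5 nodes {A, U, F, G, D}, right has 3 {N, P, Y}.
  Root A: left subtree has 0 nodes { }, right has 4 {U, F, G, D}.
    Root F: left subtree has 1 node {U}, right has 2 {G, D}.
      Root G: left subtree has 0 nodes { }, right has 1 {D}.
  Root P: left subtree has 1 node {N}, right has 1 {Y}.

M A F U G D P N Y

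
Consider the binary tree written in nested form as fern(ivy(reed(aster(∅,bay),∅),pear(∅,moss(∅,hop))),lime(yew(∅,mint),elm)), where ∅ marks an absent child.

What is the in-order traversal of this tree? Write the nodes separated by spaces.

In-order visits the left subtree, then the node, then the right subtree.
At fern: go left to ivy.
  At ivy: go left to reed.
    At reed: go left to aster.
      At aster: no left child.
      Visit aster.
      At aster: go right to bay.
        bay is a leaf — visit bay.
    Visit reed.
    At reed: no right child.
  Visit ivy.
  At ivy: go right to pear.
    At pear: no left child.
    Visit pear.
    At pear: go right to moss.
      At moss: no left child.
      Visit moss.
      At moss: go right to hop.
        hop is a leaf — visit hop.
Visit fern.
At fern: go right to lime.
  At lime: go left to yew.
    At yew: no left child.
    Visit yew.
    At yew: go right to mint.
      mint is a leaf — visit mint.
  Visit lime.
  At lime: go right to elm.
    elm is a leaf — visit elm.

aster bay reed ivy pear moss hop fern yew mint lime elm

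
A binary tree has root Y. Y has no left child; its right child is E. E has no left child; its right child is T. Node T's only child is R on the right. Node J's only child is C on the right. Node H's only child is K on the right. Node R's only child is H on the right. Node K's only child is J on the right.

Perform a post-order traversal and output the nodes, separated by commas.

C, J, K, H, R, T, E, Y

Post-order visits the left subtree, then the right subtree, then the node.
At Y: no left child.
At Y: go right to E.
  At E: no left child.
  At E: go right to T.
    At T: no left child.
    At T: go right to R.
      At R: no left child.
      At R: go right to H.
        At H: no left child.
        At H: go right to K.
          At K: no left child.
          At K: go right to J.
            At J: no left child.
            At J: go right to C.
              C is a leaf — visit C.
            Visit J.
          Visit K.
        Visit H.
      Visit R.
    Visit T.
  Visit E.
Visit Y.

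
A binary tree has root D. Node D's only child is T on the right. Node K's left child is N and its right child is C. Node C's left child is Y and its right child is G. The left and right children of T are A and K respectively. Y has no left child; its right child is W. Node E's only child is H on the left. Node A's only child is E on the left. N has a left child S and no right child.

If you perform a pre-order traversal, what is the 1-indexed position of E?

4

Pre-order visits the node, then its left subtree, then its right subtree.
Visit D.
At D: no left child.
At D: go right to T.
  Visit T.
  At T: go left to A.
    Visit A.
    At A: go left to E.
      Visit E.
      At E: go left to H.
        H is a leaf — visit H.
      At E: no right child.
    At A: no right child.
  At T: go right to K.
    Visit K.
    At K: go left to N.
      Visit N.
      At N: go left to S.
        S is a leaf — visit S.
      At N: no right child.
    At K: go right to C.
      Visit C.
      At C: go left to Y.
        Visit Y.
        At Y: no left child.
        At Y: go right to W.
          W is a leaf — visit W.
      At C: go right to G.
        G is a leaf — visit G.
Full pre-order sequence: D, T, A, E, H, K, N, S, C, Y, W, G.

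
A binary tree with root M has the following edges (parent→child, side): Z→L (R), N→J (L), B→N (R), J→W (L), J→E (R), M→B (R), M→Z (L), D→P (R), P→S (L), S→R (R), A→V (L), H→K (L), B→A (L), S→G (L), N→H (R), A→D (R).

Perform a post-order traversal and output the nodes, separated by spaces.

L Z V G R S P D A W E J K H N B M

Post-order visits the left subtree, then the right subtree, then the node.
At M: go left to Z.
  At Z: no left child.
  At Z: go right to L.
    L is a leaf — visit L.
  Visit Z.
At M: go right to B.
  At B: go left to A.
    At A: go left to V.
      V is a leaf — visit V.
    At A: go right to D.
      At D: no left child.
      At D: go right to P.
        At P: go left to S.
          At S: go left to G.
            G is a leaf — visit G.
          At S: go right to R.
            R is a leaf — visit R.
          Visit S.
        At P: no right child.
        Visit P.
      Visit D.
    Visit A.
  At B: go right to N.
    At N: go left to J.
      At J: go left to W.
        W is a leaf — visit W.
      At J: go right to E.
        E is a leaf — visit E.
      Visit J.
    At N: go right to H.
      At H: go left to K.
        K is a leaf — visit K.
      At H: no right child.
      Visit H.
    Visit N.
  Visit B.
Visit M.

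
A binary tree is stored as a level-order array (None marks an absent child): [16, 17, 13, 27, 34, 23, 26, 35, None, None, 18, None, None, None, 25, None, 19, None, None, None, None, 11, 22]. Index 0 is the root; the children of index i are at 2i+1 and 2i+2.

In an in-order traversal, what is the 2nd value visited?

In-order visits the left subtree, then the node, then the right subtree.
At 16: go left to 17.
  At 17: go left to 27.
    At 27: go left to 35.
      At 35: no left child.
      Visit 35.
      At 35: go right to 19.
        19 is a leaf — visit 19.
    Visit 27.
    At 27: no right child.
  Visit 17.
  At 17: go right to 34.
    At 34: no left child.
    Visit 34.
    At 34: go right to 18.
      At 18: go left to 11.
        11 is a leaf — visit 11.
      Visit 18.
      At 18: go right to 22.
        22 is a leaf — visit 22.
Visit 16.
At 16: go right to 13.
  At 13: go left to 23.
    23 is a leaf — visit 23.
  Visit 13.
  At 13: go right to 26.
    At 26: no left child.
    Visit 26.
    At 26: go right to 25.
      25 is a leaf — visit 25.
Full in-order sequence: 35, 19, 27, 17, 34, 11, 18, 22, 16, 23, 13, 26, 25.

19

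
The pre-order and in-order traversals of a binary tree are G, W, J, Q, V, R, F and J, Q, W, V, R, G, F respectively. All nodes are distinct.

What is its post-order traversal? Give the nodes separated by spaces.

The first element of pre-order is the root; it splits in-order into left and right subtrees.
Root G: left subtree has 5 nodes {J, Q, W, V, R}, right has 1 {F}.
  Root W: left subtree has 2 nodes {J, Q}, right has 2 {V, R}.
    Root J: left subtree has 0 nodes { }, right has 1 {Q}.
    Root V: left subtree has 0 nodes { }, right has 1 {R}.

Q J R V W F G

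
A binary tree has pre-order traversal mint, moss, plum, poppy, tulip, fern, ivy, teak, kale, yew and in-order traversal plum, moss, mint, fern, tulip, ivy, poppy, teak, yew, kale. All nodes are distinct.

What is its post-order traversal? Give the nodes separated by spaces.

The first element of pre-order is the root; it splits in-order into left and right subtrees.
Root mint: left subtree has 2 nodes {plum, moss}, right has 7 {fern, tulip, ivy, poppy, teak, yew, kale}.
  Root moss: left subtree has 1 node {plum}, right has 0 { }.
  Root poppy: left subtree has 3 nodes {fern, tulip, ivy}, right has 3 {teak, yew, kale}.
    Root tulip: left subtree has 1 node {fern}, right has 1 {ivy}.
    Root teak: left subtree has 0 nodes { }, right has 2 {yew, kale}.
      Root kale: left subtree has 1 node {yew}, right has 0 { }.

plum moss fern ivy tulip yew kale teak poppy mint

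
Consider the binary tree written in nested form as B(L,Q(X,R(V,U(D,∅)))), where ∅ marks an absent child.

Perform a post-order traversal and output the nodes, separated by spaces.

Post-order visits the left subtree, then the right subtree, then the node.
At B: go left to L.
  L is a leaf — visit L.
At B: go right to Q.
  At Q: go left to X.
    X is a leaf — visit X.
  At Q: go right to R.
    At R: go left to V.
      V is a leaf — visit V.
    At R: go right to U.
      At U: go left to D.
        D is a leaf — visit D.
      At U: no right child.
      Visit U.
    Visit R.
  Visit Q.
Visit B.

L X V D U R Q B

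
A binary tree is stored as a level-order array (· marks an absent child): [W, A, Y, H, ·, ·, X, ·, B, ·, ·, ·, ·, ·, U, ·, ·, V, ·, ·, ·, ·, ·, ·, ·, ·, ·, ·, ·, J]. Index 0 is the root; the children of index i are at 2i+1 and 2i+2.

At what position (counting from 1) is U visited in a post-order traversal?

Post-order visits the left subtree, then the right subtree, then the node.
At W: go left to A.
  At A: go left to H.
    At H: no left child.
    At H: go right to B.
      At B: go left to V.
        V is a leaf — visit V.
      At B: no right child.
      Visit B.
    Visit H.
  At A: no right child.
  Visit A.
At W: go right to Y.
  At Y: no left child.
  At Y: go right to X.
    At X: no left child.
    At X: go right to U.
      At U: go left to J.
        J is a leaf — visit J.
      At U: no right child.
      Visit U.
    Visit X.
  Visit Y.
Visit W.
Full post-order sequence: V, B, H, A, J, U, X, Y, W.

6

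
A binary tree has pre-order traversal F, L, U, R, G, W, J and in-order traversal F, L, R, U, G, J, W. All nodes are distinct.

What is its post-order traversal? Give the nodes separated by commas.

R, J, W, G, U, L, F

The first element of pre-order is the root; it splits in-order into left and right subtrees.
Root F: left subtree has 0 nodes { }, right has 6 {L, R, U, G, J, W}.
  Root L: left subtree has 0 nodes { }, right has 5 {R, U, G, J, W}.
    Root U: left subtree has 1 node {R}, right has 3 {G, J, W}.
      Root G: left subtree has 0 nodes { }, right has 2 {J, W}.
        Root W: left subtree has 1 node {J}, right has 0 { }.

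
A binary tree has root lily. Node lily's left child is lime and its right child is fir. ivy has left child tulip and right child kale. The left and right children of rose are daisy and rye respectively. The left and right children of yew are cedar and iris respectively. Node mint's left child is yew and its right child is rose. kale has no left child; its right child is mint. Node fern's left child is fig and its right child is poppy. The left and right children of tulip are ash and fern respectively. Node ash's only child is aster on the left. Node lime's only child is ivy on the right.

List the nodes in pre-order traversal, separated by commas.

Pre-order visits the node, then its left subtree, then its right subtree.
Visit lily.
At lily: go left to lime.
  Visit lime.
  At lime: no left child.
  At lime: go right to ivy.
    Visit ivy.
    At ivy: go left to tulip.
      Visit tulip.
      At tulip: go left to ash.
        Visit ash.
        At ash: go left to aster.
          aster is a leaf — visit aster.
        At ash: no right child.
      At tulip: go right to fern.
        Visit fern.
        At fern: go left to fig.
          fig is a leaf — visit fig.
        At fern: go right to poppy.
          poppy is a leaf — visit poppy.
    At ivy: go right to kale.
      Visit kale.
      At kale: no left child.
      At kale: go right to mint.
        Visit mint.
        At mint: go left to yew.
          Visit yew.
          At yew: go left to cedar.
            cedar is a leaf — visit cedar.
          At yew: go right to iris.
            iris is a leaf — visit iris.
        At mint: go right to rose.
          Visit rose.
          At rose: go left to daisy.
            daisy is a leaf — visit daisy.
          At rose: go right to rye.
            rye is a leaf — visit rye.
At lily: go right to fir.
  fir is a leaf — visit fir.

lily, lime, ivy, tulip, ash, aster, fern, fig, poppy, kale, mint, yew, cedar, iris, rose, daisy, rye, fir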